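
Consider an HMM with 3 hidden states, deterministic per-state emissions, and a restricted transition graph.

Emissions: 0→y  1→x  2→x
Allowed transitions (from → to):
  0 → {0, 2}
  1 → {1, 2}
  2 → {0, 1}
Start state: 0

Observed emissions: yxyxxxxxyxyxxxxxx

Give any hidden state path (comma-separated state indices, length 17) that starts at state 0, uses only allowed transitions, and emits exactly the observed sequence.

  [0] y  {0}  => 0  start
  [1] x  {1,2}  => 2  0->2 ok
  [2] y  {0}  => 0  2->0 ok
  [3] x  {1,2}  => 2  0->2 ok
  [4] x  {1,2}  => 1  2->1 ok
  [5] x  {1,2}  => 1  1->1 ok
  [6] x  {1,2}  => 1  1->1 ok
  [7] x  {1,2}  => 2  1->2 ok
  [8] y  {0}  => 0  2->0 ok
  [9] x  {1,2}  => 2  0->2 ok
  [10] y  {0}  => 0  2->0 ok
  [11] x  {1,2}  => 2  0->2 ok
  [12] x  {1,2}  => 1  2->1 ok
  [13] x  {1,2}  => 1  1->1 ok
  [14] x  {1,2}  => 2  1->2 ok
  [15] x  {1,2}  => 1  2->1 ok
  [16] x  {1,2}  => 2  1->2 ok

0,2,0,2,1,1,1,2,0,2,0,2,1,1,2,1,2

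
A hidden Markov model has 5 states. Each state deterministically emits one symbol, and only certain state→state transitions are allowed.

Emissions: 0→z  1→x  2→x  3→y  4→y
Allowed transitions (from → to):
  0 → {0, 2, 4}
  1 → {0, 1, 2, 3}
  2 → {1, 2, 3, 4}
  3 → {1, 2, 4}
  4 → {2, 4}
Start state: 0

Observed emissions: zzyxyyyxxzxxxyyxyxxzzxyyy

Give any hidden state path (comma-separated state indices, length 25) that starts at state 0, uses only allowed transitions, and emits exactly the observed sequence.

0,0,4,2,4,4,4,2,1,0,2,2,1,3,4,2,3,1,1,0,0,2,3,4,4

  0: obs=z cand={0} pick 0 [start]
  1: obs=z cand={0} pick 0 [0->0 ok]
  2: obs=y cand={3,4} pick 4 [0->4 ok]
  3: obs=x cand={1,2} pick 2 [4->2 ok]
  4: obs=y cand={3,4} pick 4 [2->4 ok]
  5: obs=y cand={3,4} pick 4 [4->4 ok]
  6: obs=y cand={3,4} pick 4 [4->4 ok]
  7: obs=x cand={1,2} pick 2 [4->2 ok]
  8: obs=x cand={1,2} pick 1 [2->1 ok]
  9: obs=z cand={0} pick 0 [1->0 ok]
  10: obs=x cand={1,2} pick 2 [0->2 ok]
  11: obs=x cand={1,2} pick 2 [2->2 ok]
  12: obs=x cand={1,2} pick 1 [2->1 ok]
  13: obs=y cand={3,4} pick 3 [1->3 ok]
  14: obs=y cand={3,4} pick 4 [3->4 ok]
  15: obs=x cand={1,2} pick 2 [4->2 ok]
  16: obs=y cand={3,4} pick 3 [2->3 ok]
  17: obs=x cand={1,2} pick 1 [3->1 ok]
  18: obs=x cand={1,2} pick 1 [1->1 ok]
  19: obs=z cand={0} pick 0 [1->0 ok]
  20: obs=z cand={0} pick 0 [0->0 ok]
  21: obs=x cand={1,2} pick 2 [0->2 ok]
  22: obs=y cand={3,4} pick 3 [2->3 ok]
  23: obs=y cand={3,4} pick 4 [3->4 ok]
  24: obs=y cand={3,4} pick 4 [4->4 ok]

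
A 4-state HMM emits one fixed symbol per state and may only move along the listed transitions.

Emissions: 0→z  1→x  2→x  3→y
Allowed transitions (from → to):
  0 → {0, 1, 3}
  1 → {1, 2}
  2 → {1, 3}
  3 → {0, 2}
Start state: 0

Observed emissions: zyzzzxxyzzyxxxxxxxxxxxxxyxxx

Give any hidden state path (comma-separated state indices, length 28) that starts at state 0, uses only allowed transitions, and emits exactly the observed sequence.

0,3,0,0,0,1,2,3,0,0,3,2,1,2,1,1,1,2,1,1,2,1,1,2,3,2,1,1

  [0] z  {0}  => 0  start
  [1] y  {3}  => 3  0->3 ok
  [2] z  {0}  => 0  3->0 ok
  [3] z  {0}  => 0  0->0 ok
  [4] z  {0}  => 0  0->0 ok
  [5] x  {1,2}  => 1  0->1 ok
  [6] x  {1,2}  => 2  1->2 ok
  [7] y  {3}  => 3  2->3 ok
  [8] z  {0}  => 0  3->0 ok
  [9] z  {0}  => 0  0->0 ok
  [10] y  {3}  => 3  0->3 ok
  [11] x  {1,2}  => 2  3->2 ok
  [12] x  {1,2}  => 1  2->1 ok
  [13] x  {1,2}  => 2  1->2 ok
  [14] x  {1,2}  => 1  2->1 ok
  [15] x  {1,2}  => 1  1->1 ok
  [16] x  {1,2}  => 1  1->1 ok
  [17] x  {1,2}  => 2  1->2 ok
  [18] x  {1,2}  => 1  2->1 ok
  [19] x  {1,2}  => 1  1->1 ok
  [20] x  {1,2}  => 2  1->2 ok
  [21] x  {1,2}  => 1  2->1 ok
  [22] x  {1,2}  => 1  1->1 ok
  [23] x  {1,2}  => 2  1->2 ok
  [24] y  {3}  => 3  2->3 ok
  [25] x  {1,2}  => 2  3->2 ok
  [26] x  {1,2}  => 1  2->1 ok
  [27] x  {1,2}  => 1  1->1 ok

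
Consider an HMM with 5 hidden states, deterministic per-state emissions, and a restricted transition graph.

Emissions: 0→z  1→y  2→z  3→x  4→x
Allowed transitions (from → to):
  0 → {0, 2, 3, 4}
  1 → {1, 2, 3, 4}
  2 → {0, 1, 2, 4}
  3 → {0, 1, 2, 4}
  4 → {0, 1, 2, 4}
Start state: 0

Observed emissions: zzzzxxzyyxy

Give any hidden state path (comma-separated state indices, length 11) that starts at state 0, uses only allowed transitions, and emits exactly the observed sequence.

0,2,2,0,4,4,2,1,1,4,1

  [0] z  {0,2}  => 0  start
  [1] z  {0,2}  => 2  0->2 ok
  [2] z  {0,2}  => 2  2->2 ok
  [3] z  {0,2}  => 0  2->0 ok
  [4] x  {3,4}  => 4  0->4 ok
  [5] x  {3,4}  => 4  4->4 ok
  [6] z  {0,2}  => 2  4->2 ok
  [7] y  {1}  => 1  2->1 ok
  [8] y  {1}  => 1  1->1 ok
  [9] x  {3,4}  => 4  1->4 ok
  [10] y  {1}  => 1  4->1 ok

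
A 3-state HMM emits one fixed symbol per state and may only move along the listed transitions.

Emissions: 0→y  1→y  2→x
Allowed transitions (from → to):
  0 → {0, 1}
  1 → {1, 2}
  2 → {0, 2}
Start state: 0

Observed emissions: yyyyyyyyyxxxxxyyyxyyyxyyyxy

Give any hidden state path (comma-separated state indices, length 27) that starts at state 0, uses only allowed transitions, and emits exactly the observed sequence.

  pos 0: y in {0,1}, choose 0; start
  pos 1: y in {0,1}, choose 0; 0->0 ok
  pos 2: y in {0,1}, choose 0; 0->0 ok
  pos 3: y in {0,1}, choose 0; 0->0 ok
  pos 4: y in {0,1}, choose 0; 0->0 ok
  pos 5: y in {0,1}, choose 0; 0->0 ok
  pos 6: y in {0,1}, choose 0; 0->0 ok
  pos 7: y in {0,1}, choose 0; 0->0 ok
  pos 8: y in {0,1}, choose 1; 0->1 ok
  pos 9: x in {2}, choose 2; 1->2 ok
  pos 10: x in {2}, choose 2; 2->2 ok
  pos 11: x in {2}, choose 2; 2->2 ok
  pos 12: x in {2}, choose 2; 2->2 ok
  pos 13: x in {2}, choose 2; 2->2 ok
  pos 14: y in {0,1}, choose 0; 2->0 ok
  pos 15: y in {0,1}, choose 1; 0->1 ok
  pos 16: y in {0,1}, choose 1; 1->1 ok
  pos 17: x in {2}, choose 2; 1->2 ok
  pos 18: y in {0,1}, choose 0; 2->0 ok
  pos 19: y in {0,1}, choose 1; 0->1 ok
  pos 20: y in {0,1}, choose 1; 1->1 ok
  pos 21: x in {2}, choose 2; 1->2 ok
  pos 22: y in {0,1}, choose 0; 2->0 ok
  pos 23: y in {0,1}, choose 1; 0->1 ok
  pos 24: y in {0,1}, choose 1; 1->1 ok
  pos 25: x in {2}, choose 2; 1->2 ok
  pos 26: y in {0,1}, choose 0; 2->0 ok

0,0,0,0,0,0,0,0,1,2,2,2,2,2,0,1,1,2,0,1,1,2,0,1,1,2,0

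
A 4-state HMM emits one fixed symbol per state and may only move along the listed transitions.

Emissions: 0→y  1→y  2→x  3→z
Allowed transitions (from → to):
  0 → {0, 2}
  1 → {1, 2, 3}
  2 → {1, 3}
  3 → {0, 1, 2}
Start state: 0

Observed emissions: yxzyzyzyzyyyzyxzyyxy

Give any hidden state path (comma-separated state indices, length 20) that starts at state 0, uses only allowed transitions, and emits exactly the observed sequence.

  pos 0: y in {0,1}, choose 0; start
  pos 1: x in {2}, choose 2; 0->2 ok
  pos 2: z in {3}, choose 3; 2->3 ok
  pos 3: y in {0,1}, choose 1; 3->1 ok
  pos 4: z in {3}, choose 3; 1->3 ok
  pos 5: y in {0,1}, choose 1; 3->1 ok
  pos 6: z in {3}, choose 3; 1->3 ok
  pos 7: y in {0,1}, choose 1; 3->1 ok
  pos 8: z in {3}, choose 3; 1->3 ok
  pos 9: y in {0,1}, choose 1; 3->1 ok
  pos 10: y in {0,1}, choose 1; 1->1 ok
  pos 11: y in {0,1}, choose 1; 1->1 ok
  pos 12: z in {3}, choose 3; 1->3 ok
  pos 13: y in {0,1}, choose 0; 3->0 ok
  pos 14: x in {2}, choose 2; 0->2 ok
  pos 15: z in {3}, choose 3; 2->3 ok
  pos 16: y in {0,1}, choose 0; 3->0 ok
  pos 17: y in {0,1}, choose 0; 0->0 ok
  pos 18: x in {2}, choose 2; 0->2 ok
  pos 19: y in {0,1}, choose 1; 2->1 ok

0,2,3,1,3,1,3,1,3,1,1,1,3,0,2,3,0,0,2,1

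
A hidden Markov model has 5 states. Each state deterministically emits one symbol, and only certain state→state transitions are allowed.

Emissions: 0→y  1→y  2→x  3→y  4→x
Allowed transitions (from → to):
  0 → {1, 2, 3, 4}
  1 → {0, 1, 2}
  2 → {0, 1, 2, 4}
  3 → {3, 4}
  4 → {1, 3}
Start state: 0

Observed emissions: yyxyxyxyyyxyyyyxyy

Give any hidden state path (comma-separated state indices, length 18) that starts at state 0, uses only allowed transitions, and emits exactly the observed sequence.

  t0 'y' -> {0,1,3}, take 0 (start)
  t1 'y' -> {0,1,3}, take 3 (0->3 ok)
  t2 'x' -> {2,4}, take 4 (3->4 ok)
  t3 'y' -> {0,1,3}, take 3 (4->3 ok)
  t4 'x' -> {2,4}, take 4 (3->4 ok)
  t5 'y' -> {0,1,3}, take 3 (4->3 ok)
  t6 'x' -> {2,4}, take 4 (3->4 ok)
  t7 'y' -> {0,1,3}, take 3 (4->3 ok)
  t8 'y' -> {0,1,3}, take 3 (3->3 ok)
  t9 'y' -> {0,1,3}, take 3 (3->3 ok)
  t10 'x' -> {2,4}, take 4 (3->4 ok)
  t11 'y' -> {0,1,3}, take 1 (4->1 ok)
  t12 'y' -> {0,1,3}, take 1 (1->1 ok)
  t13 'y' -> {0,1,3}, take 1 (1->1 ok)
  t14 'y' -> {0,1,3}, take 0 (1->0 ok)
  t15 'x' -> {2,4}, take 4 (0->4 ok)
  t16 'y' -> {0,1,3}, take 1 (4->1 ok)
  t17 'y' -> {0,1,3}, take 0 (1->0 ok)

0,3,4,3,4,3,4,3,3,3,4,1,1,1,0,4,1,0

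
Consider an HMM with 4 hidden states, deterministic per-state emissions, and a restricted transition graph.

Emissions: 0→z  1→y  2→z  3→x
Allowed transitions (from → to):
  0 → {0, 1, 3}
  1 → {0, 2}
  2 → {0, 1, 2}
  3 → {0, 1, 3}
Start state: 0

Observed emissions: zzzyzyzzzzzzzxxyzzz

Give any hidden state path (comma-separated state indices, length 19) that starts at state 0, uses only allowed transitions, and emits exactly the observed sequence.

0,0,0,1,2,1,2,0,0,0,0,0,0,3,3,1,2,2,2

  pos 0: z in {0,2}, choose 0; start
  pos 1: z in {0,2}, choose 0; 0->0 ok
  pos 2: z in {0,2}, choose 0; 0->0 ok
  pos 3: y in {1}, choose 1; 0->1 ok
  pos 4: z in {0,2}, choose 2; 1->2 ok
  pos 5: y in {1}, choose 1; 2->1 ok
  pos 6: z in {0,2}, choose 2; 1->2 ok
  pos 7: z in {0,2}, choose 0; 2->0 ok
  pos 8: z in {0,2}, choose 0; 0->0 ok
  pos 9: z in {0,2}, choose 0; 0->0 ok
  pos 10: z in {0,2}, choose 0; 0->0 ok
  pos 11: z in {0,2}, choose 0; 0->0 ok
  pos 12: z in {0,2}, choose 0; 0->0 ok
  pos 13: x in {3}, choose 3; 0->3 ok
  pos 14: x in {3}, choose 3; 3->3 ok
  pos 15: y in {1}, choose 1; 3->1 ok
  pos 16: z in {0,2}, choose 2; 1->2 ok
  pos 17: z in {0,2}, choose 2; 2->2 ok
  pos 18: z in {0,2}, choose 2; 2->2 ok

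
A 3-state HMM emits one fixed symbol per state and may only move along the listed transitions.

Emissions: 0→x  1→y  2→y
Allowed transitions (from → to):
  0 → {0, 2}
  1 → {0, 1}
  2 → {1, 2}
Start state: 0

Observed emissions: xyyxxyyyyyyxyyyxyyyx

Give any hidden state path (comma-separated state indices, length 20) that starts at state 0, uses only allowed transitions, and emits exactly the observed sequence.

  0: obs=x cand={0} pick 0 [start]
  1: obs=y cand={1,2} pick 2 [0->2 ok]
  2: obs=y cand={1,2} pick 1 [2->1 ok]
  3: obs=x cand={0} pick 0 [1->0 ok]
  4: obs=x cand={0} pick 0 [0->0 ok]
  5: obs=y cand={1,2} pick 2 [0->2 ok]
  6: obs=y cand={1,2} pick 2 [2->2 ok]
  7: obs=y cand={1,2} pick 1 [2->1 ok]
  8: obs=y cand={1,2} pick 1 [1->1 ok]
  9: obs=y cand={1,2} pick 1 [1->1 ok]
  10: obs=y cand={1,2} pick 1 [1->1 ok]
  11: obs=x cand={0} pick 0 [1->0 ok]
  12: obs=y cand={1,2} pick 2 [0->2 ok]
  13: obs=y cand={1,2} pick 2 [2->2 ok]
  14: obs=y cand={1,2} pick 1 [2->1 ok]
  15: obs=x cand={0} pick 0 [1->0 ok]
  16: obs=y cand={1,2} pick 2 [0->2 ok]
  17: obs=y cand={1,2} pick 1 [2->1 ok]
  18: obs=y cand={1,2} pick 1 [1->1 ok]
  19: obs=x cand={0} pick 0 [1->0 ok]

0,2,1,0,0,2,2,1,1,1,1,0,2,2,1,0,2,1,1,0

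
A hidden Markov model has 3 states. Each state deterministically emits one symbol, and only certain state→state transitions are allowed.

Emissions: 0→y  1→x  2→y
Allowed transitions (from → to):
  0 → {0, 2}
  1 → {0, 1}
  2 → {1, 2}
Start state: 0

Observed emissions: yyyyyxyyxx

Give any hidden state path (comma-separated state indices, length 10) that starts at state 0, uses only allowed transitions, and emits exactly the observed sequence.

0,0,0,2,2,1,0,2,1,1

  pos 0: y in {0,2}, choose 0; start
  pos 1: y in {0,2}, choose 0; 0->0 ok
  pos 2: y in {0,2}, choose 0; 0->0 ok
  pos 3: y in {0,2}, choose 2; 0->2 ok
  pos 4: y in {0,2}, choose 2; 2->2 ok
  pos 5: x in {1}, choose 1; 2->1 ok
  pos 6: y in {0,2}, choose 0; 1->0 ok
  pos 7: y in {0,2}, choose 2; 0->2 ok
  pos 8: x in {1}, choose 1; 2->1 ok
  pos 9: x in {1}, choose 1; 1->1 ok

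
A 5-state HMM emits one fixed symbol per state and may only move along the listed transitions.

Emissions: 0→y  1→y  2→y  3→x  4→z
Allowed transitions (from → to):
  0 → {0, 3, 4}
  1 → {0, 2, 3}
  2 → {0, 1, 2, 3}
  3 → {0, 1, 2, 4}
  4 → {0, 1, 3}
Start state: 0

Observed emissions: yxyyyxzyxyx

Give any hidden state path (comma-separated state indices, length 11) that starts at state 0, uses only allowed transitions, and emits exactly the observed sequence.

0,3,0,0,0,3,4,1,3,0,3

  0: obs=y cand={0,1,2} pick 0 [start]
  1: obs=x cand={3} pick 3 [0->3 ok]
  2: obs=y cand={0,1,2} pick 0 [3->0 ok]
  3: obs=y cand={0,1,2} pick 0 [0->0 ok]
  4: obs=y cand={0,1,2} pick 0 [0->0 ok]
  5: obs=x cand={3} pick 3 [0->3 ok]
  6: obs=z cand={4} pick 4 [3->4 ok]
  7: obs=y cand={0,1,2} pick 1 [4->1 ok]
  8: obs=x cand={3} pick 3 [1->3 ok]
  9: obs=y cand={0,1,2} pick 0 [3->0 ok]
  10: obs=x cand={3} pick 3 [0->3 ok]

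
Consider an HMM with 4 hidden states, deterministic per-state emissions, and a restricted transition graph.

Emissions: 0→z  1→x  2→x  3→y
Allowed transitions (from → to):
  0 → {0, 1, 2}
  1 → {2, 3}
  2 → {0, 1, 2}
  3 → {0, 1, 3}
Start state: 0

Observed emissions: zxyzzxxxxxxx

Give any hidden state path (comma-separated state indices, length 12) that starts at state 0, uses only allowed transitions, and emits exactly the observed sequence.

  [0] z  {0}  => 0  start
  [1] x  {1,2}  => 1  0->1 ok
  [2] y  {3}  => 3  1->3 ok
  [3] z  {0}  => 0  3->0 ok
  [4] z  {0}  => 0  0->0 ok
  [5] x  {1,2}  => 2  0->2 ok
  [6] x  {1,2}  => 2  2->2 ok
  [7] x  {1,2}  => 1  2->1 ok
  [8] x  {1,2}  => 2  1->2 ok
  [9] x  {1,2}  => 1  2->1 ok
  [10] x  {1,2}  => 2  1->2 ok
  [11] x  {1,2}  => 2  2->2 ok

0,1,3,0,0,2,2,1,2,1,2,2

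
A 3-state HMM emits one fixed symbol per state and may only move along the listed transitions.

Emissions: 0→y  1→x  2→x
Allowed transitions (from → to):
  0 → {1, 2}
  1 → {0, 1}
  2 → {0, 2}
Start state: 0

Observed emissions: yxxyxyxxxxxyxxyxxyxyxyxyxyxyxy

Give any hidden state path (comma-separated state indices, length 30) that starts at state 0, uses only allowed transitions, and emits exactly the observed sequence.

0,2,2,0,2,0,2,2,2,2,2,0,2,2,0,2,2,0,1,0,1,0,1,0,2,0,1,0,1,0

  [0] y  {0}  => 0  start
  [1] x  {1,2}  => 2  0->2 ok
  [2] x  {1,2}  => 2  2->2 ok
  [3] y  {0}  => 0  2->0 ok
  [4] x  {1,2}  => 2  0->2 ok
  [5] y  {0}  => 0  2->0 ok
  [6] x  {1,2}  => 2  0->2 ok
  [7] x  {1,2}  => 2  2->2 ok
  [8] x  {1,2}  => 2  2->2 ok
  [9] x  {1,2}  => 2  2->2 ok
  [10] x  {1,2}  => 2  2->2 ok
  [11] y  {0}  => 0  2->0 ok
  [12] x  {1,2}  => 2  0->2 ok
  [13] x  {1,2}  => 2  2->2 ok
  [14] y  {0}  => 0  2->0 ok
  [15] x  {1,2}  => 2  0->2 ok
  [16] x  {1,2}  => 2  2->2 ok
  [17] y  {0}  => 0  2->0 ok
  [18] x  {1,2}  => 1  0->1 ok
  [19] y  {0}  => 0  1->0 ok
  [20] x  {1,2}  => 1  0->1 ok
  [21] y  {0}  => 0  1->0 ok
  [22] x  {1,2}  => 1  0->1 ok
  [23] y  {0}  => 0  1->0 ok
  [24] x  {1,2}  => 2  0->2 ok
  [25] y  {0}  => 0  2->0 ok
  [26] x  {1,2}  => 1  0->1 ok
  [27] y  {0}  => 0  1->0 ok
  [28] x  {1,2}  => 1  0->1 ok
  [29] y  {0}  => 0  1->0 ok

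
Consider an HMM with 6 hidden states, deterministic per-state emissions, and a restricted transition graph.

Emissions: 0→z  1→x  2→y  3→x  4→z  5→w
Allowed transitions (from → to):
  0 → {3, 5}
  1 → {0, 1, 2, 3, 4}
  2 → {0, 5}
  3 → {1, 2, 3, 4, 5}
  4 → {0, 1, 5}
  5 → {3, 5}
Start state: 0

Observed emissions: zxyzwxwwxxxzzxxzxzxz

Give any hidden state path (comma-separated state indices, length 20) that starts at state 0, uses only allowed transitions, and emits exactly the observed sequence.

  [0] z  {0,4}  => 0  start
  [1] x  {1,3}  => 3  0->3 ok
  [2] y  {2}  => 2  3->2 ok
  [3] z  {0,4}  => 0  2->0 ok
  [4] w  {5}  => 5  0->5 ok
  [5] x  {1,3}  => 3  5->3 ok
  [6] w  {5}  => 5  3->5 ok
  [7] w  {5}  => 5  5->5 ok
  [8] x  {1,3}  => 3  5->3 ok
  [9] x  {1,3}  => 3  3->3 ok
  [10] x  {1,3}  => 1  3->1 ok
  [11] z  {0,4}  => 4  1->4 ok
  [12] z  {0,4}  => 0  4->0 ok
  [13] x  {1,3}  => 3  0->3 ok
  [14] x  {1,3}  => 1  3->1 ok
  [15] z  {0,4}  => 0  1->0 ok
  [16] x  {1,3}  => 3  0->3 ok
  [17] z  {0,4}  => 4  3->4 ok
  [18] x  {1,3}  => 1  4->1 ok
  [19] z  {0,4}  => 4  1->4 ok

0,3,2,0,5,3,5,5,3,3,1,4,0,3,1,0,3,4,1,4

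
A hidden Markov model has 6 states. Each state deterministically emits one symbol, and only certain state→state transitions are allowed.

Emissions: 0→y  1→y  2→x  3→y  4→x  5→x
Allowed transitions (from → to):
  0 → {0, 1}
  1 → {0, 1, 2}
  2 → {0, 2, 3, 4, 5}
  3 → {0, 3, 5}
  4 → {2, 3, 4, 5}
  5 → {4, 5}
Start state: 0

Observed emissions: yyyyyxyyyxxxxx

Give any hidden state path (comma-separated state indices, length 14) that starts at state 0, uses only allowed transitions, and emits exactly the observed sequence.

  0: obs=y cand={0,1,3} pick 0 [start]
  1: obs=y cand={0,1,3} pick 0 [0->0 ok]
  2: obs=y cand={0,1,3} pick 0 [0->0 ok]
  3: obs=y cand={0,1,3} pick 0 [0->0 ok]
  4: obs=y cand={0,1,3} pick 1 [0->1 ok]
  5: obs=x cand={2,4,5} pick 2 [1->2 ok]
  6: obs=y cand={0,1,3} pick 0 [2->0 ok]
  7: obs=y cand={0,1,3} pick 0 [0->0 ok]
  8: obs=y cand={0,1,3} pick 1 [0->1 ok]
  9: obs=x cand={2,4,5} pick 2 [1->2 ok]
  10: obs=x cand={2,4,5} pick 2 [2->2 ok]
  11: obs=x cand={2,4,5} pick 4 [2->4 ok]
  12: obs=x cand={2,4,5} pick 2 [4->2 ok]
  13: obs=x cand={2,4,5} pick 4 [2->4 ok]

0,0,0,0,1,2,0,0,1,2,2,4,2,4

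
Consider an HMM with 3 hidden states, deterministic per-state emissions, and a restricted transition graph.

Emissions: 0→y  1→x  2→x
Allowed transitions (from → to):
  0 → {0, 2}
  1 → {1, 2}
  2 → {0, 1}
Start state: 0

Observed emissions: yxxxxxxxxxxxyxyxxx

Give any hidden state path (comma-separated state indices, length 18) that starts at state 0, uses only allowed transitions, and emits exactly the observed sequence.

  0: obs=y cand={0} pick 0 [start]
  1: obs=x cand={1,2} pick 2 [0->2 ok]
  2: obs=x cand={1,2} pick 1 [2->1 ok]
  3: obs=x cand={1,2} pick 2 [1->2 ok]
  4: obs=x cand={1,2} pick 1 [2->1 ok]
  5: obs=x cand={1,2} pick 2 [1->2 ok]
  6: obs=x cand={1,2} pick 1 [2->1 ok]
  7: obs=x cand={1,2} pick 1 [1->1 ok]
  8: obs=x cand={1,2} pick 2 [1->2 ok]
  9: obs=x cand={1,2} pick 1 [2->1 ok]
  10: obs=x cand={1,2} pick 1 [1->1 ok]
  11: obs=x cand={1,2} pick 2 [1->2 ok]
  12: obs=y cand={0} pick 0 [2->0 ok]
  13: obs=x cand={1,2} pick 2 [0->2 ok]
  14: obs=y cand={0} pick 0 [2->0 ok]
  15: obs=x cand={1,2} pick 2 [0->2 ok]
  16: obs=x cand={1,2} pick 1 [2->1 ok]
  17: obs=x cand={1,2} pick 2 [1->2 ok]

0,2,1,2,1,2,1,1,2,1,1,2,0,2,0,2,1,2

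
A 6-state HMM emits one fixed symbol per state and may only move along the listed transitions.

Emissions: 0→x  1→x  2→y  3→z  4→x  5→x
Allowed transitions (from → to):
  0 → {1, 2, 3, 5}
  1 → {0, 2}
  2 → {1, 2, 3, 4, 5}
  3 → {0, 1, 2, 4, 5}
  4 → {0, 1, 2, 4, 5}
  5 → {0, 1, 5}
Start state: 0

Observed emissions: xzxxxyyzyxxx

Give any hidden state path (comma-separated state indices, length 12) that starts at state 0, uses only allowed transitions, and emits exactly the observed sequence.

  0: obs=x cand={0,1,4,5} pick 0 [start]
  1: obs=z cand={3} pick 3 [0->3 ok]
  2: obs=x cand={0,1,4,5} pick 4 [3->4 ok]
  3: obs=x cand={0,1,4,5} pick 5 [4->5 ok]
  4: obs=x cand={0,1,4,5} pick 1 [5->1 ok]
  5: obs=y cand={2} pick 2 [1->2 ok]
  6: obs=y cand={2} pick 2 [2->2 ok]
  7: obs=z cand={3} pick 3 [2->3 ok]
  8: obs=y cand={2} pick 2 [3->2 ok]
  9: obs=x cand={0,1,4,5} pick 5 [2->5 ok]
  10: obs=x cand={0,1,4,5} pick 5 [5->5 ok]
  11: obs=x cand={0,1,4,5} pick 1 [5->1 ok]

0,3,4,5,1,2,2,3,2,5,5,1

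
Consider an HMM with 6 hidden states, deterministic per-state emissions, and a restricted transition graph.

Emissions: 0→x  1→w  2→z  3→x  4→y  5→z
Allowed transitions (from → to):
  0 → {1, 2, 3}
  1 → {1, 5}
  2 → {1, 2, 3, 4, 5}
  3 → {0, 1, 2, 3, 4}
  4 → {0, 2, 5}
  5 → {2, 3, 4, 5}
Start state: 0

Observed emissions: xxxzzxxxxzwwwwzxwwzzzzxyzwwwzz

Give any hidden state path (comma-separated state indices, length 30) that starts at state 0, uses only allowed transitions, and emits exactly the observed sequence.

  t0 'x' -> {0,3}, take 0 (start)
  t1 'x' -> {0,3}, take 3 (0->3 ok)
  t2 'x' -> {0,3}, take 0 (3->0 ok)
  t3 'z' -> {2,5}, take 2 (0->2 ok)
  t4 'z' -> {2,5}, take 2 (2->2 ok)
  t5 'x' -> {0,3}, take 3 (2->3 ok)
  t6 'x' -> {0,3}, take 3 (3->3 ok)
  t7 'x' -> {0,3}, take 3 (3->3 ok)
  t8 'x' -> {0,3}, take 0 (3->0 ok)
  t9 'z' -> {2,5}, take 2 (0->2 ok)
  t10 'w' -> {1}, take 1 (2->1 ok)
  t11 'w' -> {1}, take 1 (1->1 ok)
  t12 'w' -> {1}, take 1 (1->1 ok)
  t13 'w' -> {1}, take 1 (1->1 ok)
  t14 'z' -> {2,5}, take 5 (1->5 ok)
  t15 'x' -> {0,3}, take 3 (5->3 ok)
  t16 'w' -> {1}, take 1 (3->1 ok)
  t17 'w' -> {1}, take 1 (1->1 ok)
  t18 'z' -> {2,5}, take 5 (1->5 ok)
  t19 'z' -> {2,5}, take 2 (5->2 ok)
  t20 'z' -> {2,5}, take 5 (2->5 ok)
  t21 'z' -> {2,5}, take 2 (5->2 ok)
  t22 'x' -> {0,3}, take 3 (2->3 ok)
  t23 'y' -> {4}, take 4 (3->4 ok)
  t24 'z' -> {2,5}, take 2 (4->2 ok)
  t25 'w' -> {1}, take 1 (2->1 ok)
  t26 'w' -> {1}, take 1 (1->1 ok)
  t27 'w' -> {1}, take 1 (1->1 ok)
  t28 'z' -> {2,5}, take 5 (1->5 ok)
  t29 'z' -> {2,5}, take 2 (5->2 ok)

0,3,0,2,2,3,3,3,0,2,1,1,1,1,5,3,1,1,5,2,5,2,3,4,2,1,1,1,5,2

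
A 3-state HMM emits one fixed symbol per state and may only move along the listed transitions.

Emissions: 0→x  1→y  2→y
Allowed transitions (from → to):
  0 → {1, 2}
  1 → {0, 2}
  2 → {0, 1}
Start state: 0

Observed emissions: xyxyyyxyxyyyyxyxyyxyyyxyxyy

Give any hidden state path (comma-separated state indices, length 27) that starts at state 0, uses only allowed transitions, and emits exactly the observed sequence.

0,2,0,1,2,1,0,1,0,1,2,1,2,0,1,0,1,2,0,2,1,2,0,2,0,2,1

  pos 0: x in {0}, choose 0; start
  pos 1: y in {1,2}, choose 2; 0->2 ok
  pos 2: x in {0}, choose 0; 2->0 ok
  pos 3: y in {1,2}, choose 1; 0->1 ok
  pos 4: y in {1,2}, choose 2; 1->2 ok
  pos 5: y in {1,2}, choose 1; 2->1 ok
  pos 6: x in {0}, choose 0; 1->0 ok
  pos 7: y in {1,2}, choose 1; 0->1 ok
  pos 8: x in {0}, choose 0; 1->0 ok
  pos 9: y in {1,2}, choose 1; 0->1 ok
  pos 10: y in {1,2}, choose 2; 1->2 ok
  pos 11: y in {1,2}, choose 1; 2->1 ok
  pos 12: y in {1,2}, choose 2; 1->2 ok
  pos 13: x in {0}, choose 0; 2->0 ok
  pos 14: y in {1,2}, choose 1; 0->1 ok
  pos 15: x in {0}, choose 0; 1->0 ok
  pos 16: y in {1,2}, choose 1; 0->1 ok
  pos 17: y in {1,2}, choose 2; 1->2 ok
  pos 18: x in {0}, choose 0; 2->0 ok
  pos 19: y in {1,2}, choose 2; 0->2 ok
  pos 20: y in {1,2}, choose 1; 2->1 ok
  pos 21: y in {1,2}, choose 2; 1->2 ok
  pos 22: x in {0}, choose 0; 2->0 ok
  pos 23: y in {1,2}, choose 2; 0->2 ok
  pos 24: x in {0}, choose 0; 2->0 ok
  pos 25: y in {1,2}, choose 2; 0->2 ok
  pos 26: y in {1,2}, choose 1; 2->1 ok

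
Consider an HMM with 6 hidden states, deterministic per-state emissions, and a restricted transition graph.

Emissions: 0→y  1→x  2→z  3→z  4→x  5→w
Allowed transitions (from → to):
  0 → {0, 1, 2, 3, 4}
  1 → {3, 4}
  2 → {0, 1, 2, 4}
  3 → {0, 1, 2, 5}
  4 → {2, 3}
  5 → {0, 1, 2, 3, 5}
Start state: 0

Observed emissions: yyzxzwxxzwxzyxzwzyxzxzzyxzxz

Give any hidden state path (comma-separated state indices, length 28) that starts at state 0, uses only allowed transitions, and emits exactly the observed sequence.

  pos 0: y in {0}, choose 0; start
  pos 1: y in {0}, choose 0; 0->0 ok
  pos 2: z in {2,3}, choose 2; 0->2 ok
  pos 3: x in {1,4}, choose 4; 2->4 ok
  pos 4: z in {2,3}, choose 3; 4->3 ok
  pos 5: w in {5}, choose 5; 3->5 ok
  pos 6: x in {1,4}, choose 1; 5->1 ok
  pos 7: x in {1,4}, choose 4; 1->4 ok
  pos 8: z in {2,3}, choose 3; 4->3 ok
  pos 9: w in {5}, choose 5; 3->5 ok
  pos 10: x in {1,4}, choose 1; 5->1 ok
  pos 11: z in {2,3}, choose 3; 1->3 ok
  pos 12: y in {0}, choose 0; 3->0 ok
  pos 13: x in {1,4}, choose 1; 0->1 ok
  pos 14: z in {2,3}, choose 3; 1->3 ok
  pos 15: w in {5}, choose 5; 3->5 ok
  pos 16: z in {2,3}, choose 2; 5->2 ok
  pos 17: y in {0}, choose 0; 2->0 ok
  pos 18: x in {1,4}, choose 1; 0->1 ok
  pos 19: z in {2,3}, choose 3; 1->3 ok
  pos 20: x in {1,4}, choose 1; 3->1 ok
  pos 21: z in {2,3}, choose 3; 1->3 ok
  pos 22: z in {2,3}, choose 2; 3->2 ok
  pos 23: y in {0}, choose 0; 2->0 ok
  pos 24: x in {1,4}, choose 4; 0->4 ok
  pos 25: z in {2,3}, choose 3; 4->3 ok
  pos 26: x in {1,4}, choose 1; 3->1 ok
  pos 27: z in {2,3}, choose 3; 1->3 ok

0,0,2,4,3,5,1,4,3,5,1,3,0,1,3,5,2,0,1,3,1,3,2,0,4,3,1,3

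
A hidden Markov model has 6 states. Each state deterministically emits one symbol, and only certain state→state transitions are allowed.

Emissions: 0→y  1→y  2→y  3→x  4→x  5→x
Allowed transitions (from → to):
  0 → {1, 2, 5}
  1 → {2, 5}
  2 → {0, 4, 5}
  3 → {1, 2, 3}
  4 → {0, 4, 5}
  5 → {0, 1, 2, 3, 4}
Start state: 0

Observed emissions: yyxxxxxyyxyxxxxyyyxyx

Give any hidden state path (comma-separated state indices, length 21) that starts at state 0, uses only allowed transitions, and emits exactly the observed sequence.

0,2,4,4,4,5,3,1,2,4,0,5,4,4,4,0,1,2,5,1,5

  pos 0: y in {0,1,2}, choose 0; start
  pos 1: y in {0,1,2}, choose 2; 0->2 ok
  pos 2: x in {3,4,5}, choose 4; 2->4 ok
  pos 3: x in {3,4,5}, choose 4; 4->4 ok
  pos 4: x in {3,4,5}, choose 4; 4->4 ok
  pos 5: x in {3,4,5}, choose 5; 4->5 ok
  pos 6: x in {3,4,5}, choose 3; 5->3 ok
  pos 7: y in {0,1,2}, choose 1; 3->1 ok
  pos 8: y in {0,1,2}, choose 2; 1->2 ok
  pos 9: x in {3,4,5}, choose 4; 2->4 ok
  pos 10: y in {0,1,2}, choose 0; 4->0 ok
  pos 11: x in {3,4,5}, choose 5; 0->5 ok
  pos 12: x in {3,4,5}, choose 4; 5->4 ok
  pos 13: x in {3,4,5}, choose 4; 4->4 ok
  pos 14: x in {3,4,5}, choose 4; 4->4 ok
  pos 15: y in {0,1,2}, choose 0; 4->0 ok
  pos 16: y in {0,1,2}, choose 1; 0->1 ok
  pos 17: y in {0,1,2}, choose 2; 1->2 ok
  pos 18: x in {3,4,5}, choose 5; 2->5 ok
  pos 19: y in {0,1,2}, choose 1; 5->1 ok
  pos 20: x in {3,4,5}, choose 5; 1->5 ok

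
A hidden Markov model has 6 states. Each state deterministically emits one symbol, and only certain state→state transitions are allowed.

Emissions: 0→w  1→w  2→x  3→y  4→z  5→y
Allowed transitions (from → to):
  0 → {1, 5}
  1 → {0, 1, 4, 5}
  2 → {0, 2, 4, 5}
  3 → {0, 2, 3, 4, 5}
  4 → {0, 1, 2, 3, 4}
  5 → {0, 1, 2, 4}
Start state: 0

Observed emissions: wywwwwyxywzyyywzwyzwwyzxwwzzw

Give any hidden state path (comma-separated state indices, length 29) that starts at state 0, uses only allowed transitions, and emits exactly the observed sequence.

  0: obs=w cand={0,1} pick 0 [start]
  1: obs=y cand={3,5} pick 5 [0->5 ok]
  2: obs=w cand={0,1} pick 0 [5->0 ok]
  3: obs=w cand={0,1} pick 1 [0->1 ok]
  4: obs=w cand={0,1} pick 0 [1->0 ok]
  5: obs=w cand={0,1} pick 1 [0->1 ok]
  6: obs=y cand={3,5} pick 5 [1->5 ok]
  7: obs=x cand={2} pick 2 [5->2 ok]
  8: obs=y cand={3,5} pick 5 [2->5 ok]
  9: obs=w cand={0,1} pick 1 [5->1 ok]
  10: obs=z cand={4} pick 4 [1->4 ok]
  11: obs=y cand={3,5} pick 3 [4->3 ok]
  12: obs=y cand={3,5} pick 3 [3->3 ok]
  13: obs=y cand={3,5} pick 5 [3->5 ok]
  14: obs=w cand={0,1} pick 1 [5->1 ok]
  15: obs=z cand={4} pick 4 [1->4 ok]
  16: obs=w cand={0,1} pick 1 [4->1 ok]
  17: obs=y cand={3,5} pick 5 [1->5 ok]
  18: obs=z cand={4} pick 4 [5->4 ok]
  19: obs=w cand={0,1} pick 0 [4->0 ok]
  20: obs=w cand={0,1} pick 1 [0->1 ok]
  21: obs=y cand={3,5} pick 5 [1->5 ok]
  22: obs=z cand={4} pick 4 [5->4 ok]
  23: obs=x cand={2} pick 2 [4->2 ok]
  24: obs=w cand={0,1} pick 0 [2->0 ok]
  25: obs=w cand={0,1} pick 1 [0->1 ok]
  26: obs=z cand={4} pick 4 [1->4 ok]
  27: obs=z cand={4} pick 4 [4->4 ok]
  28: obs=w cand={0,1} pick 0 [4->0 ok]

0,5,0,1,0,1,5,2,5,1,4,3,3,5,1,4,1,5,4,0,1,5,4,2,0,1,4,4,0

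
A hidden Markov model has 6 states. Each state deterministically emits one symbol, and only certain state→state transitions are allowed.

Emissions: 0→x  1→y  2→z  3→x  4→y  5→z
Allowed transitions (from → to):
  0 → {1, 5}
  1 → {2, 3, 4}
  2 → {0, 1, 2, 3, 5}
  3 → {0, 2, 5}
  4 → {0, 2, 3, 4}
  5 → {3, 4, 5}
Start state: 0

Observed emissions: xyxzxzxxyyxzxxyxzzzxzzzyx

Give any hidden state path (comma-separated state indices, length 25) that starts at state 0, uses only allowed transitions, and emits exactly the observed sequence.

0,1,3,2,3,2,3,0,1,4,0,5,3,0,1,3,5,5,5,3,2,5,5,4,3

  pos 0: x in {0,3}, choose 0; start
  pos 1: y in {1,4}, choose 1; 0->1 ok
  pos 2: x in {0,3}, choose 3; 1->3 ok
  pos 3: z in {2,5}, choose 2; 3->2 ok
  pos 4: x in {0,3}, choose 3; 2->3 ok
  pos 5: z in {2,5}, choose 2; 3->2 ok
  pos 6: x in {0,3}, choose 3; 2->3 ok
  pos 7: x in {0,3}, choose 0; 3->0 ok
  pos 8: y in {1,4}, choose 1; 0->1 ok
  pos 9: y in {1,4}, choose 4; 1->4 ok
  pos 10: x in {0,3}, choose 0; 4->0 ok
  pos 11: z in {2,5}, choose 5; 0->5 ok
  pos 12: x in {0,3}, choose 3; 5->3 ok
  pos 13: x in {0,3}, choose 0; 3->0 ok
  pos 14: y in {1,4}, choose 1; 0->1 ok
  pos 15: x in {0,3}, choose 3; 1->3 ok
  pos 16: z in {2,5}, choose 5; 3->5 ok
  pos 17: z in {2,5}, choose 5; 5->5 ok
  pos 18: z in {2,5}, choose 5; 5->5 ok
  pos 19: x in {0,3}, choose 3; 5->3 ok
  pos 20: z in {2,5}, choose 2; 3->2 ok
  pos 21: z in {2,5}, choose 5; 2->5 ok
  pos 22: z in {2,5}, choose 5; 5->5 ok
  pos 23: y in {1,4}, choose 4; 5->4 ok
  pos 24: x in {0,3}, choose 3; 4->3 ok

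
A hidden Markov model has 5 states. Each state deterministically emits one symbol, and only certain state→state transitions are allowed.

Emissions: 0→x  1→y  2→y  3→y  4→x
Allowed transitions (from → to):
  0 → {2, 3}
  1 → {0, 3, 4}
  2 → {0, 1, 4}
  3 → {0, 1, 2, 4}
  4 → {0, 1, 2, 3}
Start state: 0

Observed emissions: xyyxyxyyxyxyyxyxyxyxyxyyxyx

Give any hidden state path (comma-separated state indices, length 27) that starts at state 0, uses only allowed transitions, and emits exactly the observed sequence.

0,3,2,0,3,0,2,1,0,2,4,1,3,4,1,0,2,4,1,4,1,0,2,1,0,2,0

  pos 0: x in {0,4}, choose 0; start
  pos 1: y in {1,2,3}, choose 3; 0->3 ok
  pos 2: y in {1,2,3}, choose 2; 3->2 ok
  pos 3: x in {0,4}, choose 0; 2->0 ok
  pos 4: y in {1,2,3}, choose 3; 0->3 ok
  pos 5: x in {0,4}, choose 0; 3->0 ok
  pos 6: y in {1,2,3}, choose 2; 0->2 ok
  pos 7: y in {1,2,3}, choose 1; 2->1 ok
  pos 8: x in {0,4}, choose 0; 1->0 ok
  pos 9: y in {1,2,3}, choose 2; 0->2 ok
  pos 10: x in {0,4}, choose 4; 2->4 ok
  pos 11: y in {1,2,3}, choose 1; 4->1 ok
  pos 12: y in {1,2,3}, choose 3; 1->3 ok
  pos 13: x in {0,4}, choose 4; 3->4 ok
  pos 14: y in {1,2,3}, choose 1; 4->1 ok
  pos 15: x in {0,4}, choose 0; 1->0 ok
  pos 16: y in {1,2,3}, choose 2; 0->2 ok
  pos 17: x in {0,4}, choose 4; 2->4 ok
  pos 18: y in {1,2,3}, choose 1; 4->1 ok
  pos 19: x in {0,4}, choose 4; 1->4 ok
  pos 20: y in {1,2,3}, choose 1; 4->1 ok
  pos 21: x in {0,4}, choose 0; 1->0 ok
  pos 22: y in {1,2,3}, choose 2; 0->2 ok
  pos 23: y in {1,2,3}, choose 1; 2->1 ok
  pos 24: x in {0,4}, choose 0; 1->0 ok
  pos 25: y in {1,2,3}, choose 2; 0->2 ok
  pos 26: x in {0,4}, choose 0; 2->0 ok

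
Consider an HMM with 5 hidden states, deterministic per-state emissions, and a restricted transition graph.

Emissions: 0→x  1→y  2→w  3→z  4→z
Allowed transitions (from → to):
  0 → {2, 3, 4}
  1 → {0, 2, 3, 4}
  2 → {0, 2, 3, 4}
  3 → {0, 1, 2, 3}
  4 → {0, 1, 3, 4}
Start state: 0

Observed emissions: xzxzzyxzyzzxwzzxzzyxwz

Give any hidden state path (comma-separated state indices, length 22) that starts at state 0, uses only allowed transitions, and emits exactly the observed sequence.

  t0 'x' -> {0}, take 0 (start)
  t1 'z' -> {3,4}, take 4 (0->4 ok)
  t2 'x' -> {0}, take 0 (4->0 ok)
  t3 'z' -> {3,4}, take 4 (0->4 ok)
  t4 'z' -> {3,4}, take 3 (4->3 ok)
  t5 'y' -> {1}, take 1 (3->1 ok)
  t6 'x' -> {0}, take 0 (1->0 ok)
  t7 'z' -> {3,4}, take 3 (0->3 ok)
  t8 'y' -> {1}, take 1 (3->1 ok)
  t9 'z' -> {3,4}, take 4 (1->4 ok)
  t10 'z' -> {3,4}, take 3 (4->3 ok)
  t11 'x' -> {0}, take 0 (3->0 ok)
  t12 'w' -> {2}, take 2 (0->2 ok)
  t13 'z' -> {3,4}, take 4 (2->4 ok)
  t14 'z' -> {3,4}, take 4 (4->4 ok)
  t15 'x' -> {0}, take 0 (4->0 ok)
  t16 'z' -> {3,4}, take 3 (0->3 ok)
  t17 'z' -> {3,4}, take 3 (3->3 ok)
  t18 'y' -> {1}, take 1 (3->1 ok)
  t19 'x' -> {0}, take 0 (1->0 ok)
  t20 'w' -> {2}, take 2 (0->2 ok)
  t21 'z' -> {3,4}, take 3 (2->3 ok)

0,4,0,4,3,1,0,3,1,4,3,0,2,4,4,0,3,3,1,0,2,3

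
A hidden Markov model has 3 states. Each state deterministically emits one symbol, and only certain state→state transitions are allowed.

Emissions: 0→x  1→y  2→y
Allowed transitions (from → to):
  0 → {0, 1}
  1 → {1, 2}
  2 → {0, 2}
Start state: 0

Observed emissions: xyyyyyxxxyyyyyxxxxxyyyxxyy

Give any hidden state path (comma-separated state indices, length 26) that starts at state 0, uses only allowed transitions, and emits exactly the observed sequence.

  0: obs=x cand={0} pick 0 [start]
  1: obs=y cand={1,2} pick 1 [0->1 ok]
  2: obs=y cand={1,2} pick 2 [1->2 ok]
  3: obs=y cand={1,2} pick 2 [2->2 ok]
  4: obs=y cand={1,2} pick 2 [2->2 ok]
  5: obs=y cand={1,2} pick 2 [2->2 ok]
  6: obs=x cand={0} pick 0 [2->0 ok]
  7: obs=x cand={0} pick 0 [0->0 ok]
  8: obs=x cand={0} pick 0 [0->0 ok]
  9: obs=y cand={1,2} pick 1 [0->1 ok]
  10: obs=y cand={1,2} pick 1 [1->1 ok]
  11: obs=y cand={1,2} pick 1 [1->1 ok]
  12: obs=y cand={1,2} pick 1 [1->1 ok]
  13: obs=y cand={1,2} pick 2 [1->2 ok]
  14: obs=x cand={0} pick 0 [2->0 ok]
  15: obs=x cand={0} pick 0 [0->0 ok]
  16: obs=x cand={0} pick 0 [0->0 ok]
  17: obs=x cand={0} pick 0 [0->0 ok]
  18: obs=x cand={0} pick 0 [0->0 ok]
  19: obs=y cand={1,2} pick 1 [0->1 ok]
  20: obs=y cand={1,2} pick 1 [1->1 ok]
  21: obs=y cand={1,2} pick 2 [1->2 ok]
  22: obs=x cand={0} pick 0 [2->0 ok]
  23: obs=x cand={0} pick 0 [0->0 ok]
  24: obs=y cand={1,2} pick 1 [0->1 ok]
  25: obs=y cand={1,2} pick 1 [1->1 ok]

0,1,2,2,2,2,0,0,0,1,1,1,1,2,0,0,0,0,0,1,1,2,0,0,1,1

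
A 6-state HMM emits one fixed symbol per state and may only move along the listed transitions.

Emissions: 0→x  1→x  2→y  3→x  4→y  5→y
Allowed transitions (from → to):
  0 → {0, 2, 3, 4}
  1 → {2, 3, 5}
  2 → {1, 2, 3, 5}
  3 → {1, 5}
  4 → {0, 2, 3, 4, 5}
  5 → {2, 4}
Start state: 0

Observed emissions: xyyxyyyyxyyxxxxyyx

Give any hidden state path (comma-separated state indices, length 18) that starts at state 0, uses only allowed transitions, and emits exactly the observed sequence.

0,2,2,3,5,4,5,2,3,5,2,3,1,3,1,5,4,0

  t0 'x' -> {0,1,3}, take 0 (start)
  t1 'y' -> {2,4,5}, take 2 (0->2 ok)
  t2 'y' -> {2,4,5}, take 2 (2->2 ok)
  t3 'x' -> {0,1,3}, take 3 (2->3 ok)
  t4 'y' -> {2,4,5}, take 5 (3->5 ok)
  t5 'y' -> {2,4,5}, take 4 (5->4 ok)
  t6 'y' -> {2,4,5}, take 5 (4->5 ok)
  t7 'y' -> {2,4,5}, take 2 (5->2 ok)
  t8 'x' -> {0,1,3}, take 3 (2->3 ok)
  t9 'y' -> {2,4,5}, take 5 (3->5 ok)
  t10 'y' -> {2,4,5}, take 2 (5->2 ok)
  t11 'x' -> {0,1,3}, take 3 (2->3 ok)
  t12 'x' -> {0,1,3}, take 1 (3->1 ok)
  t13 'x' -> {0,1,3}, take 3 (1->3 ok)
  t14 'x' -> {0,1,3}, take 1 (3->1 ok)
  t15 'y' -> {2,4,5}, take 5 (1->5 ok)
  t16 'y' -> {2,4,5}, take 4 (5->4 ok)
  t17 'x' -> {0,1,3}, take 0 (4->0 ok)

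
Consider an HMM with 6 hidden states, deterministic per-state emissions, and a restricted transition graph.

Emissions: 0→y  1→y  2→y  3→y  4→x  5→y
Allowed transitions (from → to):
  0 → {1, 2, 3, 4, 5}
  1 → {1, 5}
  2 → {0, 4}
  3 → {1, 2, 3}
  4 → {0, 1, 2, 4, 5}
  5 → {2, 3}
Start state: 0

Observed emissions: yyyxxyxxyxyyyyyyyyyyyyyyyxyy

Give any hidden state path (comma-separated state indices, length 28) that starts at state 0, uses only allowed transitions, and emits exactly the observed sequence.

  pos 0: y in {0,1,2,3,5}, choose 0; start
  pos 1: y in {0,1,2,3,5}, choose 2; 0->2 ok
  pos 2: y in {0,1,2,3,5}, choose 0; 2->0 ok
  pos 3: x in {4}, choose 4; 0->4 ok
  pos 4: x in {4}, choose 4; 4->4 ok
  pos 5: y in {0,1,2,3,5}, choose 2; 4->2 ok
  pos 6: x in {4}, choose 4; 2->4 ok
  pos 7: x in {4}, choose 4; 4->4 ok
  pos 8: y in {0,1,2,3,5}, choose 2; 4->2 ok
  pos 9: x in {4}, choose 4; 2->4 ok
  pos 10: y in {0,1,2,3,5}, choose 2; 4->2 ok
  pos 11: y in {0,1,2,3,5}, choose 0; 2->0 ok
  pos 12: y in {0,1,2,3,5}, choose 2; 0->2 ok
  pos 13: y in {0,1,2,3,5}, choose 0; 2->0 ok
  pos 14: y in {0,1,2,3,5}, choose 2; 0->2 ok
  pos 15: y in {0,1,2,3,5}, choose 0; 2->0 ok
  pos 16: y in {0,1,2,3,5}, choose 1; 0->1 ok
  pos 17: y in {0,1,2,3,5}, choose 1; 1->1 ok
  pos 18: y in {0,1,2,3,5}, choose 5; 1->5 ok
  pos 19: y in {0,1,2,3,5}, choose 3; 5->3 ok
  pos 20: y in {0,1,2,3,5}, choose 2; 3->2 ok
  pos 21: y in {0,1,2,3,5}, choose 0; 2->0 ok
  pos 22: y in {0,1,2,3,5}, choose 3; 0->3 ok
  pos 23: y in {0,1,2,3,5}, choose 3; 3->3 ok
  pos 24: y in {0,1,2,3,5}, choose 2; 3->2 ok
  pos 25: x in {4}, choose 4; 2->4 ok
  pos 26: y in {0,1,2,3,5}, choose 5; 4->5 ok
  pos 27: y in {0,1,2,3,5}, choose 3; 5->3 ok

0,2,0,4,4,2,4,4,2,4,2,0,2,0,2,0,1,1,5,3,2,0,3,3,2,4,5,3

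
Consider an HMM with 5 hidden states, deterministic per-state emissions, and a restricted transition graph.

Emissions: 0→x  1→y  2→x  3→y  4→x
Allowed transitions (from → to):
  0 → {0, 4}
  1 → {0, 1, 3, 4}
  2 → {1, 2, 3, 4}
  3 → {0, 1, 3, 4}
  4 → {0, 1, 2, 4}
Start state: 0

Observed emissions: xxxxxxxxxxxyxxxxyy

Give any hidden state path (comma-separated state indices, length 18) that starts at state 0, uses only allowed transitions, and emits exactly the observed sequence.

0,4,0,0,0,4,2,4,2,2,2,1,4,0,0,4,1,1

  [0] x  {0,2,4}  => 0  start
  [1] x  {0,2,4}  => 4  0->4 ok
  [2] x  {0,2,4}  => 0  4->0 ok
  [3] x  {0,2,4}  => 0  0->0 ok
  [4] x  {0,2,4}  => 0  0->0 ok
  [5] x  {0,2,4}  => 4  0->4 ok
  [6] x  {0,2,4}  => 2  4->2 ok
  [7] x  {0,2,4}  => 4  2->4 ok
  [8] x  {0,2,4}  => 2  4->2 ok
  [9] x  {0,2,4}  => 2  2->2 ok
  [10] x  {0,2,4}  => 2  2->2 ok
  [11] y  {1,3}  => 1  2->1 ok
  [12] x  {0,2,4}  => 4  1->4 ok
  [13] x  {0,2,4}  => 0  4->0 ok
  [14] x  {0,2,4}  => 0  0->0 ok
  [15] x  {0,2,4}  => 4  0->4 ok
  [16] y  {1,3}  => 1  4->1 ok
  [17] y  {1,3}  => 1  1->1 ok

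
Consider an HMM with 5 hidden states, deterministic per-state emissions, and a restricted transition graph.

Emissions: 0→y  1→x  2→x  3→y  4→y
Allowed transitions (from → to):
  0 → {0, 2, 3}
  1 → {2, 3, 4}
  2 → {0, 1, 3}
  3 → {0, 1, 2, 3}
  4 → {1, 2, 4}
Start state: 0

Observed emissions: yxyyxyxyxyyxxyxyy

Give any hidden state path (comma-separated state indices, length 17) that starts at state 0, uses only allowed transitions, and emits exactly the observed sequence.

  t0 'y' -> {0,3,4}, take 0 (start)
  t1 'x' -> {1,2}, take 2 (0->2 ok)
  t2 'y' -> {0,3,4}, take 3 (2->3 ok)
  t3 'y' -> {0,3,4}, take 3 (3->3 ok)
  t4 'x' -> {1,2}, take 1 (3->1 ok)
  t5 'y' -> {0,3,4}, take 4 (1->4 ok)
  t6 'x' -> {1,2}, take 2 (4->2 ok)
  t7 'y' -> {0,3,4}, take 0 (2->0 ok)
  t8 'x' -> {1,2}, take 2 (0->2 ok)
  t9 'y' -> {0,3,4}, take 3 (2->3 ok)
  t10 'y' -> {0,3,4}, take 3 (3->3 ok)
  t11 'x' -> {1,2}, take 2 (3->2 ok)
  t12 'x' -> {1,2}, take 1 (2->1 ok)
  t13 'y' -> {0,3,4}, take 3 (1->3 ok)
  t14 'x' -> {1,2}, take 2 (3->2 ok)
  t15 'y' -> {0,3,4}, take 0 (2->0 ok)
  t16 'y' -> {0,3,4}, take 3 (0->3 ok)

0,2,3,3,1,4,2,0,2,3,3,2,1,3,2,0,3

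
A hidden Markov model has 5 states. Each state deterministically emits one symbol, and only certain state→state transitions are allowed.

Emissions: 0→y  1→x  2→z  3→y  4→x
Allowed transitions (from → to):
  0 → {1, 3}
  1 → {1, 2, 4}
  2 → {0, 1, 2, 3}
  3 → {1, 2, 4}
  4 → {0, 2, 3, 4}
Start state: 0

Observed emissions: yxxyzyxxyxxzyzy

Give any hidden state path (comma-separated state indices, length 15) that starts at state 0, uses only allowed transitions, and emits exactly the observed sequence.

0,1,4,3,2,3,1,4,0,1,1,2,3,2,0

  pos 0: y in {0,3}, choose 0; start
  pos 1: x in {1,4}, choose 1; 0->1 ok
  pos 2: x in {1,4}, choose 4; 1->4 ok
  pos 3: y in {0,3}, choose 3; 4->3 ok
  pos 4: z in {2}, choose 2; 3->2 ok
  pos 5: y in {0,3}, choose 3; 2->3 ok
  pos 6: x in {1,4}, choose 1; 3->1 ok
  pos 7: x in {1,4}, choose 4; 1->4 ok
  pos 8: y in {0,3}, choose 0; 4->0 ok
  pos 9: x in {1,4}, choose 1; 0->1 ok
  pos 10: x in {1,4}, choose 1; 1->1 ok
  pos 11: z in {2}, choose 2; 1->2 ok
  pos 12: y in {0,3}, choose 3; 2->3 ok
  pos 13: z in {2}, choose 2; 3->2 ok
  pos 14: y in {0,3}, choose 0; 2->0 ok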